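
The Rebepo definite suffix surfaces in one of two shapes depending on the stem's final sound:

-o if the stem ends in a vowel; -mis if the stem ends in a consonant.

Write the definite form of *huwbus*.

huwbusmis

*huwbus* — final sound /s/ (a consonant) → -mis → *huwbusmis*.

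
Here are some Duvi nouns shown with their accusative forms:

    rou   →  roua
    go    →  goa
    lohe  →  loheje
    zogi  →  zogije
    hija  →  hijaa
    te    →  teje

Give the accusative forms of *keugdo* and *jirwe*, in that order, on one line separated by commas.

The suffix is conditioned by the last vowel: -je when the last vowel of the stem is a front vowel (*lohe*, *zogi*, *te*); -a when the last vowel of the stem is a back vowel (*rou*, *go*, *hija*).
Since the last vowel of *keugdo* is /o/ (a back vowel), it takes -a, giving *keugdoa*.
Since the last vowel of *jirwe* is /e/ (a front vowel), it takes -je, giving *jirweje*.

keugdoa, jirweje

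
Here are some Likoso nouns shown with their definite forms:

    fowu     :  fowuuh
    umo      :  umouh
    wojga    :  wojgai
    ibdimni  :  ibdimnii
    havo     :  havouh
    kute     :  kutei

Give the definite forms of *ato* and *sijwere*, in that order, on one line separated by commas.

Looking at the last vowel of each stem: -uh when the last vowel of the stem is a rounded vowel (*fowu*, *umo*, *havo*); -i when the last vowel of the stem is an unrounded vowel (*wojga*, *ibdimni*, *kute*).
Since the last vowel of *ato* is /o/ (a rounded vowel), it takes -uh, giving *atouh*.
Since the last vowel of *sijwere* is /e/ (an unrounded vowel), it takes -i, giving *sijwerei*.

atouh, sijwerei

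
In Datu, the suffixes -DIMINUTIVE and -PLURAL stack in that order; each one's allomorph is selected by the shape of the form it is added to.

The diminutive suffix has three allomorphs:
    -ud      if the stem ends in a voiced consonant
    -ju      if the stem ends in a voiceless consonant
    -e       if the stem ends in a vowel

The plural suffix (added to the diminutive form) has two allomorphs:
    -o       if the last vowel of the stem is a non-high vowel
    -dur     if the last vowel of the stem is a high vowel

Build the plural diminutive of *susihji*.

susihjieo

Since the final sound of *susihji* is /i/ (a vowel), it takes -e, giving *susihjie*.
Since the last vowel of the diminutive form *susihjie* is /e/ (a non-high vowel), it takes -o, giving *susihjieo*.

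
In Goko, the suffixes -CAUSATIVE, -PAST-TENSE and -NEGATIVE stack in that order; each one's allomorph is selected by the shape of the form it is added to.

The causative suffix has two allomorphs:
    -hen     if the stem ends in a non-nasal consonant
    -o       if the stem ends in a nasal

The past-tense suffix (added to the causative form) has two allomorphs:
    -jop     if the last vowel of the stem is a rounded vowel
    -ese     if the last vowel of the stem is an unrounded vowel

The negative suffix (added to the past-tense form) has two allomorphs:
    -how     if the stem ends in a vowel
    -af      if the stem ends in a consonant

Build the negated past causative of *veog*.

*veog* — final consonant /g/ (non-nasal) → -hen → *veoghen*.
Since the last vowel of the causative form *veoghen* is /e/ (an unrounded vowel), it takes -ese, giving *veoghenese*.
Since the final sound of the past-tense form *veoghenese* is /e/ (a vowel), it takes -how, giving *veoghenesehow*.

veoghenesehow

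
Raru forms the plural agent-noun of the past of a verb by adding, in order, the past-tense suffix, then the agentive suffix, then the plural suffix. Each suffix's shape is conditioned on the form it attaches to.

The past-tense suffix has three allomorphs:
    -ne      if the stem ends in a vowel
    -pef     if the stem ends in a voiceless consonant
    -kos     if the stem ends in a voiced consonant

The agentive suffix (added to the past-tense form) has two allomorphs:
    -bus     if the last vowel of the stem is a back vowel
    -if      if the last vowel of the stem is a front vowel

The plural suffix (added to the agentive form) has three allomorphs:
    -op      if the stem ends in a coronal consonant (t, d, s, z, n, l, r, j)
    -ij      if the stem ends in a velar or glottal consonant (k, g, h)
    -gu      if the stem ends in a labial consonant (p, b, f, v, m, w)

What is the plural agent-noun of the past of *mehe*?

*mehe*: final sound = /e/, a vowel → -ne → *mehene*.
The past-tense form *mehene*: last vowel = /e/, a front vowel → -if → *meheneif*.
The final consonant of the agentive form *meheneif* is /f/, which is labial, so the plural suffix is -gu, giving *meheneifgu*.

meheneifgu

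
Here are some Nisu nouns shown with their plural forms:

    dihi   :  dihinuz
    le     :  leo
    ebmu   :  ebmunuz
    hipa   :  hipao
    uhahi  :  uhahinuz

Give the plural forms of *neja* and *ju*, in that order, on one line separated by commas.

The alternation tracks the last vowel of the stem — -nuz when the last vowel of the stem is a high vowel (*dihi*, *ebmu*, *uhahi*); -o when the last vowel of the stem is a non-high vowel (*le*, *hipa*).
*neja*: last vowel = /a/, a non-high vowel → -o → *nejao*.
*ju* — last vowel /u/ (a high vowel) → -nuz → *junuz*.

nejao, junuz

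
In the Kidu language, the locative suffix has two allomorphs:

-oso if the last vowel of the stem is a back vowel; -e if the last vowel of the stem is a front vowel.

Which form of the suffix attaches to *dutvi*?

-e

*dutvi* — last vowel /i/ (a front vowel) → -e.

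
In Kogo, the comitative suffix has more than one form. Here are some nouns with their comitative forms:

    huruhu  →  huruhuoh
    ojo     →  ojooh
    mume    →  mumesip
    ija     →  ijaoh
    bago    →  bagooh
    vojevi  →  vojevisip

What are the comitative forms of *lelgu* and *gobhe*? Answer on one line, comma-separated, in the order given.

lelguoh, gobhesip

The pattern is front/back vowel harmony: -sip when the last vowel of the stem is a front vowel (*mume*, *vojevi*); -oh when the last vowel of the stem is a back vowel (*huruhu*, *ojo*, *ija*, *bago*).
*lelgu*: last vowel = /u/, a back vowel → -oh → *lelguoh*.
Since the last vowel of *gobhe* is /e/ (a front vowel), it takes -sip, giving *gobhesip*.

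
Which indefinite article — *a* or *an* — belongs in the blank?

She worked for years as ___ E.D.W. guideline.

The indefinite article is chosen by the initial *sound* of the following word, not its spelling.
The initialism *E.D.W.* is read letter by letter; the first letter, E, is pronounced /iː/, which begins with a vowel sound.
So the article is *an*: She worked for years as an E.D.W. guideline.

an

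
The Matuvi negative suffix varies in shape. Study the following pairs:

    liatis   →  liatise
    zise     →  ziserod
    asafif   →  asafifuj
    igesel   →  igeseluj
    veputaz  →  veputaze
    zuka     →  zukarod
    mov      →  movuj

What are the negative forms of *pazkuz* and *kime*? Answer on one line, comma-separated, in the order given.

Looking at the final sound of each stem: -e when the stem ends in a sibilant (*liatis*, *veputaz*); -uj when the stem ends in a non-sibilant consonant (*asafif*, *igesel*, *mov*); -rod when the stem ends in a vowel (*zise*, *zuka*).
*pazkuz*: final sound = /z/, a sibilant → -e → *pazkuze*.
*kime*: final sound = /e/, a vowel → -rod → *kimerod*.

pazkuze, kimerod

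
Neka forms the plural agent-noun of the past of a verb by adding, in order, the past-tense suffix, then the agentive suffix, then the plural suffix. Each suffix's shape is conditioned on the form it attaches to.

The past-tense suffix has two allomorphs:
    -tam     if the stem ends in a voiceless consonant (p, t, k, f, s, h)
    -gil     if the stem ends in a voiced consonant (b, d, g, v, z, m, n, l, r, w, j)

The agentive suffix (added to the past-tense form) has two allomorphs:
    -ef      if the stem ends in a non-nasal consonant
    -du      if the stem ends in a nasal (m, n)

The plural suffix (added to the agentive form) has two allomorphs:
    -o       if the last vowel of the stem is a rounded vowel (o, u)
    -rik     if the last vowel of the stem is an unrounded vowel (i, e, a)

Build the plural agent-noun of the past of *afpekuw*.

*afpekuw* — final consonant /w/ (voiced) → -gil → *afpekuwgil*.
The past-tense form *afpekuwgil*: final consonant = /l/, non-nasal → -ef → *afpekuwgilef*.
The agentive form *afpekuwgilef*: last vowel = /e/, an unrounded vowel → -rik → *afpekuwgilefrik*.

afpekuwgilefrik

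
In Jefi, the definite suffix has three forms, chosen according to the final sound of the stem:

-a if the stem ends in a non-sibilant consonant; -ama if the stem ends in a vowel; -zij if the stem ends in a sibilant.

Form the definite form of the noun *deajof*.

deajofa

The final sound of *deajof* is /f/, which is a non-sibilant consonant, so the suffix is -a, giving *deajofa*.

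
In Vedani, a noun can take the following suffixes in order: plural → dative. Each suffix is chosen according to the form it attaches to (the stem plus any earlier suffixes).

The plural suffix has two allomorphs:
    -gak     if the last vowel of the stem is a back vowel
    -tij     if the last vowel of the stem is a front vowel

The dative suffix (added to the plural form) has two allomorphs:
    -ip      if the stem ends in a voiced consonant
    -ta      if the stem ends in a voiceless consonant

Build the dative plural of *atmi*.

atmitijip

*atmi*: last vowel = /i/, a front vowel → -tij → *atmitij*.
The plural form *atmitij*: final consonant = /j/, voiced → -ip → *atmitijip*.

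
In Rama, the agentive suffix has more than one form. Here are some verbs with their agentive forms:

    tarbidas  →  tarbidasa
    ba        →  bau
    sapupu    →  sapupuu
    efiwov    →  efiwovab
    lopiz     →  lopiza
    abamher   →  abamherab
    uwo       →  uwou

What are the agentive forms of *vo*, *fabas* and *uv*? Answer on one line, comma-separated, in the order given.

The alternation tracks the final sound of the stem — -a when the stem ends in a sibilant (*tarbidas*, *lopiz*); -ab when the stem ends in a non-sibilant consonant (*efiwov*, *abamher*); -u when the stem ends in a vowel (*ba*, *sapupu*, *uwo*).
*vo*: final sound = /o/, a vowel → -u → *vou*.
*fabas*: final sound = /s/, a sibilant → -a → *fabasa*.
Since the final sound of *uv* is /v/ (a non-sibilant consonant), it takes -ab, giving *uvab*.

vou, fabasa, uvab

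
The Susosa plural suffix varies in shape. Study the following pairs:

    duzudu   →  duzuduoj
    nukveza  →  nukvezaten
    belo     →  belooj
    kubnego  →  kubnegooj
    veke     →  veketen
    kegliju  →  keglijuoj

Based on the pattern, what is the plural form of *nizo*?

nizooj

Looking at the last vowel of each stem: -oj when the last vowel of the stem is a rounded vowel (*duzudu*, *belo*, *kubnego*, *kegliju*); -ten when the last vowel of the stem is an unrounded vowel (*nukveza*, *veke*).
*nizo*: last vowel = /o/, a rounded vowel → -oj → *nizooj*.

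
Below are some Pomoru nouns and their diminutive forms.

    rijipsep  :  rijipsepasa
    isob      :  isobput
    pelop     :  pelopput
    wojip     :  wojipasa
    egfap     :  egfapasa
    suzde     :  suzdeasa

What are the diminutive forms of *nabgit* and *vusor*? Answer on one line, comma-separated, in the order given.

Looking at the last vowel of each stem: -put when the last vowel of the stem is a rounded vowel (*isob*, *pelop*); -asa when the last vowel of the stem is an unrounded vowel (*rijipsep*, *wojip*, *egfap*, *suzde*).
The last vowel of *nabgit* is /i/, which is an unrounded vowel, so the suffix is -asa, giving *nabgitasa*.
Since the last vowel of *vusor* is /o/ (a rounded vowel), it takes -put, giving *vusorput*.

nabgitasa, vusorput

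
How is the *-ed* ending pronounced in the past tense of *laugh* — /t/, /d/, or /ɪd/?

The stem *laugh* ends in a voiceless consonant other than /t/.
The -ed suffix is realized as /ɪd/ after /t, d/; as /t/ after other voiceless consonants; and as /d/ after other voiced sounds.
So -ed on *laugh* is pronounced /t/.

/t/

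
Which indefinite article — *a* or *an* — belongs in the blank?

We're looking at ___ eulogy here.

a

The indefinite article is chosen by the initial *sound* of the following word, not its spelling.
*eulogy* begins with the sound /juː/ (eu pronounced /juː/) — a consonant sound.
So the article is *a*: We're looking at a eulogy here.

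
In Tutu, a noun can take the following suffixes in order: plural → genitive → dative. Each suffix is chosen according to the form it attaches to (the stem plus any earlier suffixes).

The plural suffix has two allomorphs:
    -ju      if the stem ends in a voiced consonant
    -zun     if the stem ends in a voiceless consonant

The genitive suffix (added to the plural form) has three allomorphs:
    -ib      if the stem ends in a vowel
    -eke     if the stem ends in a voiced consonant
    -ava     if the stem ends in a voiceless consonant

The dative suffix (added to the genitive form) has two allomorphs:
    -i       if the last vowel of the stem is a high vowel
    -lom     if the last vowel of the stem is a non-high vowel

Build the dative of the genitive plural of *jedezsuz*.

jedezsuzjuibi

*jedezsuz*: final consonant = /z/, voiced → -ju → *jedezsuzju*.
The final sound of the plural form *jedezsuzju* is /u/, which is a vowel, so the genitive suffix is -ib, giving *jedezsuzjuib*.
The genitive form *jedezsuzjuib*: last vowel = /i/, a high vowel → -i → *jedezsuzjuibi*.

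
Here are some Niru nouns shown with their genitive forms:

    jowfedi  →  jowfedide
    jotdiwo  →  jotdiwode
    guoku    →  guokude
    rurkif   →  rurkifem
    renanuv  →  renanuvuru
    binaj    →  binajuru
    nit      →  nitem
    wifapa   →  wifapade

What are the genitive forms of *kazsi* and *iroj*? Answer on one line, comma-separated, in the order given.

kazside, irojuru

The suffix is conditioned by the final sound: -em when the stem ends in a voiceless consonant (*rurkif*, *nit*); -uru when the stem ends in a voiced consonant (*renanuv*, *binaj*); -de when the stem ends in a vowel (*jowfedi*, *jotdiwo*, *guoku*, *wifapa*).
*kazsi* — final sound /i/ (a vowel) → -de → *kazside*.
The final sound of *iroj* is /j/, which is a voiced consonant, so the suffix is -uru, giving *irojuru*.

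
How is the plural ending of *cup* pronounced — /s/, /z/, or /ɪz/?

/s/

The stem *cup* ends in a voiceless non-sibilant consonant.
The plural suffix surfaces as /ɪz/ after sibilants, /s/ after other voiceless consonants, and /z/ after other voiced sounds.
So the plural -s on *cup* is pronounced /s/.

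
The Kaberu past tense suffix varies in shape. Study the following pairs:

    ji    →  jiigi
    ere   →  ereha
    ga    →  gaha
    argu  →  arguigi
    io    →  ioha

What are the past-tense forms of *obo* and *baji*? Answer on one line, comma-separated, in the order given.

oboha, bajiigi

The alternation tracks the last vowel of the stem — -igi when the last vowel of the stem is a high vowel (*ji*, *argu*); -ha when the last vowel of the stem is a non-high vowel (*ere*, *ga*, *io*).
*obo* — last vowel /o/ (a non-high vowel) → -ha → *oboha*.
*baji* — last vowel /i/ (a high vowel) → -igi → *bajiigi*.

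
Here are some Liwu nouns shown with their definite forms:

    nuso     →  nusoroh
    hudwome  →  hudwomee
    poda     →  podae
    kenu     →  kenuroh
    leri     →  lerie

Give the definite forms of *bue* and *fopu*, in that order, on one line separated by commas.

buee, fopuroh

The alternation tracks the last vowel of the stem — -roh when the last vowel of the stem is a rounded vowel (*nuso*, *kenu*); -e when the last vowel of the stem is an unrounded vowel (*hudwome*, *poda*, *leri*).
The last vowel of *bue* is /e/, which is an unrounded vowel, so the suffix is -e, giving *buee*.
The last vowel of *fopu* is /u/, which is a rounded vowel, so the suffix is -roh, giving *fopuroh*.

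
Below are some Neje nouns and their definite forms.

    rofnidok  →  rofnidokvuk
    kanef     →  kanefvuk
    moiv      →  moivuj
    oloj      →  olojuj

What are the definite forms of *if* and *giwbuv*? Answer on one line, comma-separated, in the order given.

The pattern is voicing of the final consonant: -vuk when the stem ends in a voiceless consonant (*rofnidok*, *kanef*); -uj when the stem ends in a voiced consonant (*moiv*, *oloj*).
*if* — final consonant /f/ (voiceless) → -vuk → *ifvuk*.
*giwbuv*: final consonant = /v/, voiced → -uj → *giwbuvuj*.

ifvuk, giwbuvuj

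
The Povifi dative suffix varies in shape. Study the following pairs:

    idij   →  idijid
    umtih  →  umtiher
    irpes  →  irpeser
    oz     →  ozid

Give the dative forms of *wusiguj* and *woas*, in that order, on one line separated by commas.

wusigujid, woaser

The alternation tracks the final consonant of the stem — -er when the stem ends in a voiceless consonant (*umtih*, *irpes*); -id when the stem ends in a voiced consonant (*idij*, *oz*).
*wusiguj*: final consonant = /j/, voiced → -id → *wusigujid*.
Since the final consonant of *woas* is /s/ (voiceless), it takes -er, giving *woaser*.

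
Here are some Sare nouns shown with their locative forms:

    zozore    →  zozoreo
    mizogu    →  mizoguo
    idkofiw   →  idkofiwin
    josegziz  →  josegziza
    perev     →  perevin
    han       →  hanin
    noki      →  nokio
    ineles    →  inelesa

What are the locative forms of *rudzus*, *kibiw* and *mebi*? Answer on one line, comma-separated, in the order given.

rudzusa, kibiwin, mebio

Looking at the final sound of each stem: -a when the stem ends in a sibilant (*josegziz*, *ineles*); -in when the stem ends in a non-sibilant consonant (*idkofiw*, *perev*, *han*); -o when the stem ends in a vowel (*zozore*, *mizogu*, *noki*).
The final sound of *rudzus* is /s/, which is a sibilant, so the suffix is -a, giving *rudzusa*.
*kibiw* — final sound /w/ (a non-sibilant consonant) → -in → *kibiwin*.
The final sound of *mebi* is /i/, which is a vowel, so the suffix is -o, giving *mebio*.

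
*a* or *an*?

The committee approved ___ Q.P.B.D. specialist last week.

a

The indefinite article is chosen by the initial *sound* of the following word, not its spelling.
The initialism *Q.P.B.D.* is read letter by letter; the first letter, Q, is pronounced /kjuː/, which begins with a consonant sound.
So the article is *a*: The committee approved a Q.P.B.D. specialist last week.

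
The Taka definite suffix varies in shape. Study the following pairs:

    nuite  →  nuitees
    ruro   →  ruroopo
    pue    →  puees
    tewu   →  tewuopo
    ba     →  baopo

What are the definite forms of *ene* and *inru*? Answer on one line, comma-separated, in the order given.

Looking at the last vowel of each stem: -es when the last vowel of the stem is a front vowel (*nuite*, *pue*); -opo when the last vowel of the stem is a back vowel (*ruro*, *tewu*, *ba*).
*ene* — last vowel /e/ (a front vowel) → -es → *enees*.
*inru*: last vowel = /u/, a back vowel → -opo → *inruopo*.

enees, inruopo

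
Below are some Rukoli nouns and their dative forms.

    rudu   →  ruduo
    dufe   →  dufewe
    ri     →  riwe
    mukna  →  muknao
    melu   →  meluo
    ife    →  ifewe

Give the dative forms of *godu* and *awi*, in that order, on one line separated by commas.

The suffix is conditioned by the last vowel: -we when the last vowel of the stem is a front vowel (*dufe*, *ri*, *ife*); -o when the last vowel of the stem is a back vowel (*rudu*, *mukna*, *melu*).
*godu*: last vowel = /u/, a back vowel → -o → *goduo*.
Since the last vowel of *awi* is /i/ (a front vowel), it takes -we, giving *awiwe*.

goduo, awiwe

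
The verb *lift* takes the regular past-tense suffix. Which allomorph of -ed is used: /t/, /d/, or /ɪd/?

/ɪd/

The stem *lift* ends in /t/ or /d/.
The -ed suffix is realized as /ɪd/ after /t, d/; as /t/ after other voiceless consonants; and as /d/ after other voiced sounds.
So -ed on *lift* is pronounced /ɪd/.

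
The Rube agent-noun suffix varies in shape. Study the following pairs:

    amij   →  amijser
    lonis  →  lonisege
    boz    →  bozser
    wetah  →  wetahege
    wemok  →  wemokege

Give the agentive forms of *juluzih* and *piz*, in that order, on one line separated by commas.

The suffix is conditioned by the final consonant: -ege when the stem ends in a voiceless consonant (*lonis*, *wetah*, *wemok*); -ser when the stem ends in a voiced consonant (*amij*, *boz*).
Since the final consonant of *juluzih* is /h/ (voiceless), it takes -ege, giving *juluzihege*.
*piz*: final consonant = /z/, voiced → -ser → *pizser*.

juluzihege, pizser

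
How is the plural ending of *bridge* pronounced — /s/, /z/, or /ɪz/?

The stem *bridge* ends in a sibilant (/s, z, ʃ, ʒ, tʃ, dʒ/).
The plural suffix surfaces as /ɪz/ after sibilants, /s/ after other voiceless consonants, and /z/ after other voiced sounds.
So the plural -s on *bridge* is pronounced /ɪz/.

/ɪz/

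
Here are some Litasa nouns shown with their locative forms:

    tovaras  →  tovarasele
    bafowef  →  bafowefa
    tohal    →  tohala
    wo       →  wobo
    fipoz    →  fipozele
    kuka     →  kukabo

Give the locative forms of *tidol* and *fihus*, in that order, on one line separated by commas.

Looking at the final sound of each stem: -ele when the stem ends in a sibilant (*tovaras*, *fipoz*); -a when the stem ends in a non-sibilant consonant (*bafowef*, *tohal*); -bo when the stem ends in a vowel (*wo*, *kuka*).
Since the final sound of *tidol* is /l/ (a non-sibilant consonant), it takes -a, giving *tidola*.
The final sound of *fihus* is /s/, which is a sibilant, so the suffix is -ele, giving *fihusele*.

tidola, fihusele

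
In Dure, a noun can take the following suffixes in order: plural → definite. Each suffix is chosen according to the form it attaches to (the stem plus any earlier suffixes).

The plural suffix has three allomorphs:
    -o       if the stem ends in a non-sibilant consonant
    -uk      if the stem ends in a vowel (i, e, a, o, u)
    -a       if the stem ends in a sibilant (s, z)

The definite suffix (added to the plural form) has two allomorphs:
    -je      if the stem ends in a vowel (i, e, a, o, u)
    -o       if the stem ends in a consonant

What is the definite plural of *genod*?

*genod*: final sound = /d/, a non-sibilant consonant → -o → *genodo*.
The final sound of the plural form *genodo* is /o/, which is a vowel, so the definite suffix is -je, giving *genodoje*.

genodoje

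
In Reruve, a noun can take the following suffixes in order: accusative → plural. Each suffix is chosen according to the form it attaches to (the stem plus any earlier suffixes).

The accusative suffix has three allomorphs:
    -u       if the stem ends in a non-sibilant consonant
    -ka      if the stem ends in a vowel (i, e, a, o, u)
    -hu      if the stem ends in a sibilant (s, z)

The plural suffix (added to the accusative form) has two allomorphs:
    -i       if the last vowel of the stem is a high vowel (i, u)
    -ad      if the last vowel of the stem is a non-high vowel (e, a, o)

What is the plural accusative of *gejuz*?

gejuzhui

Since the final sound of *gejuz* is /z/ (a sibilant), it takes -hu, giving *gejuzhu*.
The last vowel of the accusative form *gejuzhu* is /u/, which is a high vowel, so the plural suffix is -i, giving *gejuzhui*.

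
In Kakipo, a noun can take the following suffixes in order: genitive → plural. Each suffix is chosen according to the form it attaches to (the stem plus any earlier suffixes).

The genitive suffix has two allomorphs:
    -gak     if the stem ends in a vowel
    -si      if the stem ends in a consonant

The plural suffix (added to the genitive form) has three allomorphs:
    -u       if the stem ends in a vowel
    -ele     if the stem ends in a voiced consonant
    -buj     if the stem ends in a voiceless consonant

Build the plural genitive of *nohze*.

Since the final sound of *nohze* is /e/ (a vowel), it takes -gak, giving *nohzegak*.
The genitive form *nohzegak*: final sound = /k/, a voiceless consonant → -buj → *nohzegakbuj*.

nohzegakbuj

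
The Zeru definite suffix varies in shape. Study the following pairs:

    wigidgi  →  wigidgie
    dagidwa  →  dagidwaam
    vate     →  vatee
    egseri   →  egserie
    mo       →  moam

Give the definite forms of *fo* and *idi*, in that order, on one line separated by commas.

Looking at the last vowel of each stem: -e when the last vowel of the stem is a front vowel (*wigidgi*, *vate*, *egseri*); -am when the last vowel of the stem is a back vowel (*dagidwa*, *mo*).
*fo* — last vowel /o/ (a back vowel) → -am → *foam*.
*idi* — last vowel /i/ (a front vowel) → -e → *idie*.

foam, idie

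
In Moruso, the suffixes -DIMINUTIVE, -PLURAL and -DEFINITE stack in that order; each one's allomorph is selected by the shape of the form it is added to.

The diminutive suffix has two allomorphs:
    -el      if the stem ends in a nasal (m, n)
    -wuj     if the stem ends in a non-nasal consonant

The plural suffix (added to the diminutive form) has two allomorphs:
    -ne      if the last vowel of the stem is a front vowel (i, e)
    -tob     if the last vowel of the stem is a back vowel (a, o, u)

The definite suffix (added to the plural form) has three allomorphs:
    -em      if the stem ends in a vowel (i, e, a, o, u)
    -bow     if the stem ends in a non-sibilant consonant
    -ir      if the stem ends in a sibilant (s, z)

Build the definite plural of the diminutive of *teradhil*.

*teradhil*: final consonant = /l/, non-nasal → -wuj → *teradhilwuj*.
Since the last vowel of the diminutive form *teradhilwuj* is /u/ (a back vowel), it takes -tob, giving *teradhilwujtob*.
The plural form *teradhilwujtob* — final sound /b/ (a non-sibilant consonant) → -bow → *teradhilwujtobbow*.

teradhilwujtobbow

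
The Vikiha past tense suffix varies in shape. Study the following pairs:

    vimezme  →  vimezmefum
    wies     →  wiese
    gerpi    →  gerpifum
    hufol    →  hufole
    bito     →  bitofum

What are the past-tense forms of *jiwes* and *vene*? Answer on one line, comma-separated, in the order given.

jiwese, venefum

The pattern is consonant vs. vowel: -e when the stem ends in a consonant (*wies*, *hufol*); -fum when the stem ends in a vowel (*vimezme*, *gerpi*, *bito*).
*jiwes* — final sound /s/ (a consonant) → -e → *jiwese*.
The final sound of *vene* is /e/, which is a vowel, so the suffix is -fum, giving *venefum*.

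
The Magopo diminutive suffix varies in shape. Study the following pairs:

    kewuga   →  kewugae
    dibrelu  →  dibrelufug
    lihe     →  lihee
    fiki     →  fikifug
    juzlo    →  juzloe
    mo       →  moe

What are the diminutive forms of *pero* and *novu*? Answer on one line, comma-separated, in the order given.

The suffix is conditioned by the last vowel: -fug when the last vowel of the stem is a high vowel (*dibrelu*, *fiki*); -e when the last vowel of the stem is a non-high vowel (*kewuga*, *lihe*, *juzlo*, *mo*).
Since the last vowel of *pero* is /o/ (a non-high vowel), it takes -e, giving *peroe*.
Since the last vowel of *novu* is /u/ (a high vowel), it takes -fug, giving *novufug*.

peroe, novufug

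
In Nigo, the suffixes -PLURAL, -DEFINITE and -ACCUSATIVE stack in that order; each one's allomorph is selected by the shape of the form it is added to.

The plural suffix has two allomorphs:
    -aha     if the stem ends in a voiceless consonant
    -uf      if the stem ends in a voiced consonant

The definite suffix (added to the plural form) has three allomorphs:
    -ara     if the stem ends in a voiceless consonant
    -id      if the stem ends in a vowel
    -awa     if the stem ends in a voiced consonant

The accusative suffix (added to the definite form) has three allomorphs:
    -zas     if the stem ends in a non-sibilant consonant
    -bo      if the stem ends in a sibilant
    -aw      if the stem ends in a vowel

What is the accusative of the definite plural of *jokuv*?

jokuvufaraaw

Since the final consonant of *jokuv* is /v/ (voiced), it takes -uf, giving *jokuvuf*.
The plural form *jokuvuf*: final sound = /f/, a voiceless consonant → -ara → *jokuvufara*.
The final sound of the definite form *jokuvufara* is /a/, which is a vowel, so the accusative suffix is -aw, giving *jokuvufaraaw*.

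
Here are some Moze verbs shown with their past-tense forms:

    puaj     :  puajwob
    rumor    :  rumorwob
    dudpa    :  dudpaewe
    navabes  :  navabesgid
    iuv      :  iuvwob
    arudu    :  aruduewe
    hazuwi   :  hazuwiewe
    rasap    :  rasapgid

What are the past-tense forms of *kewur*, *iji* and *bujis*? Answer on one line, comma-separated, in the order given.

kewurwob, ijiewe, bujisgid

The pattern is voicing of the final sound: -gid when the stem ends in a voiceless consonant (*navabes*, *rasap*); -wob when the stem ends in a voiced consonant (*puaj*, *rumor*, *iuv*); -ewe when the stem ends in a vowel (*dudpa*, *arudu*, *hazuwi*).
The final sound of *kewur* is /r/, which is a voiced consonant, so the suffix is -wob, giving *kewurwob*.
*iji*: final sound = /i/, a vowel → -ewe → *ijiewe*.
Since the final sound of *bujis* is /s/ (a voiceless consonant), it takes -gid, giving *bujisgid*.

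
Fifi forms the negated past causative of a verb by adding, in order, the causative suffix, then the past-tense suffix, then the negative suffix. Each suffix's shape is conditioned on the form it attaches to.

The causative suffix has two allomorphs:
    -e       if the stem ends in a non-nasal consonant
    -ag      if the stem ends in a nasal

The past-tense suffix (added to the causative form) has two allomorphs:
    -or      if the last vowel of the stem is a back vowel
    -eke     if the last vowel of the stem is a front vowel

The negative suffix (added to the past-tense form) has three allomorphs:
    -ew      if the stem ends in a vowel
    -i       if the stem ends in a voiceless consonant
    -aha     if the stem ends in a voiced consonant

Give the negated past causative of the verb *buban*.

*buban*: final consonant = /n/, a nasal → -ag → *bubanag*.
The last vowel of the causative form *bubanag* is /a/, which is a back vowel, so the past-tense suffix is -or, giving *bubanagor*.
The past-tense form *bubanagor*: final sound = /r/, a voiced consonant → -aha → *bubanagoraha*.

bubanagoraha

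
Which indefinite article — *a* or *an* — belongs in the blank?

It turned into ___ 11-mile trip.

The indefinite article is chosen by the initial *sound* of the following word, not its spelling.
The number *11* is spoken "eleven", beginning with /ɪˈlɛvən/ — a vowel sound.
So the article is *an*: It turned into an 11-mile trip.

an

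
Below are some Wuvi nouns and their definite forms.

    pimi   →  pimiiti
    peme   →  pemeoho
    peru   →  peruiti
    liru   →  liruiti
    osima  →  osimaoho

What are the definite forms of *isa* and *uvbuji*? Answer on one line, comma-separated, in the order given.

The pattern is height harmony: -iti when the last vowel of the stem is a high vowel (*pimi*, *peru*, *liru*); -oho when the last vowel of the stem is a non-high vowel (*peme*, *osima*).
*isa*: last vowel = /a/, a non-high vowel → -oho → *isaoho*.
*uvbuji* — last vowel /i/ (a high vowel) → -iti → *uvbujiiti*.

isaoho, uvbujiiti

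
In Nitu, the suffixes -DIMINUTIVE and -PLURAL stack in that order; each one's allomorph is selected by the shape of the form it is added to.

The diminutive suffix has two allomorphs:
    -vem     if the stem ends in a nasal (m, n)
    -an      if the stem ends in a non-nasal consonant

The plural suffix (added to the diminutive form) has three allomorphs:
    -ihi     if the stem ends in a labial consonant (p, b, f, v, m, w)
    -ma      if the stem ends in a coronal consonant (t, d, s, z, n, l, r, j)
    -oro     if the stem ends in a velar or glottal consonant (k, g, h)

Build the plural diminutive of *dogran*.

*dogran*: final consonant = /n/, a nasal → -vem → *dogranvem*.
Since the final consonant of the diminutive form *dogranvem* is /m/ (labial), it takes -ihi, giving *dogranvemihi*.

dogranvemihi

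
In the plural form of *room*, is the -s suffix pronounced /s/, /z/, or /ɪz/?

/z/

The stem *room* ends in a voiced non-sibilant sound.
The plural suffix surfaces as /ɪz/ after sibilants, /s/ after other voiceless consonants, and /z/ after other voiced sounds.
So the plural -s on *room* is pronounced /z/.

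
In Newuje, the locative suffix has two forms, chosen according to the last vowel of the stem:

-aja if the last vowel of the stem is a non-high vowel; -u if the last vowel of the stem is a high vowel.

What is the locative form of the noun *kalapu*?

kalapuu

*kalapu* — last vowel /u/ (a high vowel) → -u → *kalapuu*.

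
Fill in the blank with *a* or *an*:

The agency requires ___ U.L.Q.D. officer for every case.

The indefinite article is chosen by the initial *sound* of the following word, not its spelling.
The initialism *U.L.Q.D.* is read letter by letter; the first letter, U, is pronounced /juː/, which begins with a consonant sound.
So the article is *a*: The agency requires a U.L.Q.D. officer for every case.

a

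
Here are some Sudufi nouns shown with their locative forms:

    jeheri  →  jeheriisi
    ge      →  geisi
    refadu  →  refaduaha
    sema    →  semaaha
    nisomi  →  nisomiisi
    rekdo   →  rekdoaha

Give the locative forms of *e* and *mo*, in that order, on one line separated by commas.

eisi, moaha

Looking at the last vowel of each stem: -isi when the last vowel of the stem is a front vowel (*jeheri*, *ge*, *nisomi*); -aha when the last vowel of the stem is a back vowel (*refadu*, *sema*, *rekdo*).
Since the last vowel of *e* is /e/ (a front vowel), it takes -isi, giving *eisi*.
*mo*: last vowel = /o/, a back vowel → -aha → *moaha*.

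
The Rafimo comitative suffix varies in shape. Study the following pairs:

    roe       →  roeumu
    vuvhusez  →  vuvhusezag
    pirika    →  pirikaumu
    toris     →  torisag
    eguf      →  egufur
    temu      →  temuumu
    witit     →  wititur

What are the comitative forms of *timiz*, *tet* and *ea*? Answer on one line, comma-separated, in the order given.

The pattern is sibilance of the final sound: -ag when the stem ends in a sibilant (*vuvhusez*, *toris*); -ur when the stem ends in a non-sibilant consonant (*eguf*, *witit*); -umu when the stem ends in a vowel (*roe*, *pirika*, *temu*).
The final sound of *timiz* is /z/, which is a sibilant, so the suffix is -ag, giving *timizag*.
*tet* — final sound /t/ (a non-sibilant consonant) → -ur → *tetur*.
Since the final sound of *ea* is /a/ (a vowel), it takes -umu, giving *eaumu*.

timizag, tetur, eaumu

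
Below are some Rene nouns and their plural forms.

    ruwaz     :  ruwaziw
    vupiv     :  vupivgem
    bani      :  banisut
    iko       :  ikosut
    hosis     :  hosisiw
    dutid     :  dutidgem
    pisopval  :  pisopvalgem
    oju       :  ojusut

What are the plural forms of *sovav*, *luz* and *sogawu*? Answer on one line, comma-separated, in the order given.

The suffix is conditioned by the final sound: -iw when the stem ends in a sibilant (*ruwaz*, *hosis*); -gem when the stem ends in a non-sibilant consonant (*vupiv*, *dutid*, *pisopval*); -sut when the stem ends in a vowel (*bani*, *iko*, *oju*).
The final sound of *sovav* is /v/, which is a non-sibilant consonant, so the suffix is -gem, giving *sovavgem*.
*luz* — final sound /z/ (a sibilant) → -iw → *luziw*.
*sogawu* — final sound /u/ (a vowel) → -sut → *sogawusut*.

sovavgem, luziw, sogawusut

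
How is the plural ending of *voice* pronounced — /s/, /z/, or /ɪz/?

The stem *voice* ends in a sibilant (/s, z, ʃ, ʒ, tʃ, dʒ/).
The plural suffix surfaces as /ɪz/ after sibilants, /s/ after other voiceless consonants, and /z/ after other voiced sounds.
So the plural -s on *voice* is pronounced /ɪz/.

/ɪz/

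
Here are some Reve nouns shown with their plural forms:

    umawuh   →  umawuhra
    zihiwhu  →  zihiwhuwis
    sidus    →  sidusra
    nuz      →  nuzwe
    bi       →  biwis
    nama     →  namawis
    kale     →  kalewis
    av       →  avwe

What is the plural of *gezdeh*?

The suffix is conditioned by the final sound: -ra when the stem ends in a voiceless consonant (*umawuh*, *sidus*); -we when the stem ends in a voiced consonant (*nuz*, *av*); -wis when the stem ends in a vowel (*zihiwhu*, *bi*, *nama*, *kale*).
*gezdeh* — final sound /h/ (a voiceless consonant) → -ra → *gezdehra*.

gezdehra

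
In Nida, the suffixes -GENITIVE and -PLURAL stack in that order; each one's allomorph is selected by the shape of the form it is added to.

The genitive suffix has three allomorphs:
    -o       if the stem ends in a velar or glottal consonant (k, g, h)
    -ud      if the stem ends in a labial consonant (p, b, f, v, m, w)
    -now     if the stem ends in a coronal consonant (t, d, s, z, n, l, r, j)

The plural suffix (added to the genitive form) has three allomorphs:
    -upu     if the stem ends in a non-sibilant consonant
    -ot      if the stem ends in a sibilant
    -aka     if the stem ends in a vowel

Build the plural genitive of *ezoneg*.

ezonegoaka

The final consonant of *ezoneg* is /g/, which is velar/glottal, so the genitive suffix is -o, giving *ezonego*.
The final sound of the genitive form *ezonego* is /o/, which is a vowel, so the plural suffix is -aka, giving *ezonegoaka*.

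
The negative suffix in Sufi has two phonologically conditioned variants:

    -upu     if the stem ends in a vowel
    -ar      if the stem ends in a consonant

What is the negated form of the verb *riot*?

The final sound of *riot* is /t/, which is a consonant, so the suffix is -ar, giving *riotar*.

riotar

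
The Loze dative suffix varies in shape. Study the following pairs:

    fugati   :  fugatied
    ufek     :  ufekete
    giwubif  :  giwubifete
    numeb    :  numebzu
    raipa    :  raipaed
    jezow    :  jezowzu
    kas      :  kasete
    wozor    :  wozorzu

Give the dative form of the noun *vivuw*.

The suffix is conditioned by the final sound: -ete when the stem ends in a voiceless consonant (*ufek*, *giwubif*, *kas*); -zu when the stem ends in a voiced consonant (*numeb*, *jezow*, *wozor*); -ed when the stem ends in a vowel (*fugati*, *raipa*).
*vivuw*: final sound = /w/, a voiced consonant → -zu → *vivuwzu*.

vivuwzu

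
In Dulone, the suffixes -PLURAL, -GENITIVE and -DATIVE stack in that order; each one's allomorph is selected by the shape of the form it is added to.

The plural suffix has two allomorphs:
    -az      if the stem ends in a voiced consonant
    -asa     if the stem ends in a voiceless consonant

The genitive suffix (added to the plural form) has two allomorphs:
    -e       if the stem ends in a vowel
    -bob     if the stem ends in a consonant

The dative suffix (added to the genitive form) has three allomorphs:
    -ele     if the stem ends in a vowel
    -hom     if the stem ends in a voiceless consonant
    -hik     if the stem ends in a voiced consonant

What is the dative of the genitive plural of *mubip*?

*mubip*: final consonant = /p/, voiceless → -asa → *mubipasa*.
The plural form *mubipasa* — final sound /a/ (a vowel) → -e → *mubipasae*.
The final sound of the genitive form *mubipasae* is /e/, which is a vowel, so the dative suffix is -ele, giving *mubipasaeele*.

mubipasaeele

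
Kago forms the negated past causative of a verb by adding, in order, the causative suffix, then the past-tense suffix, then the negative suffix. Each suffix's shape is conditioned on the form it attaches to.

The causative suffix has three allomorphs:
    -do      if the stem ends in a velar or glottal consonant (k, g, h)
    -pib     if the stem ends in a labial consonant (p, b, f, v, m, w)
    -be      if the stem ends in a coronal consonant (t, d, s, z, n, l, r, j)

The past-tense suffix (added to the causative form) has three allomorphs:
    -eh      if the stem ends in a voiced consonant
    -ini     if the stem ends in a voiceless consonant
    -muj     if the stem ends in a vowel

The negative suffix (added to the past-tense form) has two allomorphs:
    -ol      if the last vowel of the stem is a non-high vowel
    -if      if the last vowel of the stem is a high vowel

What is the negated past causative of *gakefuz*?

*gakefuz*: final consonant = /z/, coronal → -be → *gakefuzbe*.
The final sound of the causative form *gakefuzbe* is /e/, which is a vowel, so the past-tense suffix is -muj, giving *gakefuzbemuj*.
The past-tense form *gakefuzbemuj* — last vowel /u/ (a high vowel) → -if → *gakefuzbemujif*.

gakefuzbemujif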